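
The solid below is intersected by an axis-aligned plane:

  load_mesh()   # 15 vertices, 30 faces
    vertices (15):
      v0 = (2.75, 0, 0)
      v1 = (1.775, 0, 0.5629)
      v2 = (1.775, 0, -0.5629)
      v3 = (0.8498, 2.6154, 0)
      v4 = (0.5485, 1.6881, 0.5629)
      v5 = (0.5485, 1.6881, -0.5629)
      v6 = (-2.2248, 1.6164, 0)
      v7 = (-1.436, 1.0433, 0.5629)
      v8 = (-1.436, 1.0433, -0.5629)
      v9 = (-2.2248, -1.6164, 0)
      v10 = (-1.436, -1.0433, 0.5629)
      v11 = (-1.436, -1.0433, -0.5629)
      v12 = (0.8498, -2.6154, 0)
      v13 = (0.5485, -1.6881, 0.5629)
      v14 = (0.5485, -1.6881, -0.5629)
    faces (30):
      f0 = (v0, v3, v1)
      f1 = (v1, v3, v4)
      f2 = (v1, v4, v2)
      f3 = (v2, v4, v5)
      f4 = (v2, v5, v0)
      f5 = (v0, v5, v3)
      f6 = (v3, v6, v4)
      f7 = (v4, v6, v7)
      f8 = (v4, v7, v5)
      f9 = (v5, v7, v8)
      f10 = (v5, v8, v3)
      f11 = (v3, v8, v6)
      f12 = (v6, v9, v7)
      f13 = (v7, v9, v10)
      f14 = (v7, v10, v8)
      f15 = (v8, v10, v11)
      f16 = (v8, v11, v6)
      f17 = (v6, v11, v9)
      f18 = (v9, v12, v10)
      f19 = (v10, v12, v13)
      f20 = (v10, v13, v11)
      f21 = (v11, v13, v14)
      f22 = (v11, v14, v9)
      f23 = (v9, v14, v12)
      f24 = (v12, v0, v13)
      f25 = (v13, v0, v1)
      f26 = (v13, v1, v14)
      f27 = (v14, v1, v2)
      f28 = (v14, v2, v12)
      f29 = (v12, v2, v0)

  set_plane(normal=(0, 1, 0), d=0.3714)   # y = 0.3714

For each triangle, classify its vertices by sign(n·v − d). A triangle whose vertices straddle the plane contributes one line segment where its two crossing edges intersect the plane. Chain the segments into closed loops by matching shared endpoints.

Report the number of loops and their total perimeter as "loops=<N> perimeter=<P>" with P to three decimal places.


loops=2 perimeter=6.441

Straddling triangles (12 of 30):
  (v0,v3,v1) [-+-] → (2.48016, 0.3714, 0)–(1.64362, 0.3714, 0.482965)  len=0.9660
  (v1,v3,v4) [-++] → (1.64362, 0.3714, 0.482965)–(1.50516, 0.3714, 0.5629)  len=0.1599
  (v1,v4,v2) [-+-] → (1.50516, 0.3714, 0.5629)–(1.50516, 0.3714, -0.315212)  len=0.8781
  (v2,v4,v5) [-++] → (1.50516, 0.3714, -0.315212)–(1.50516, 0.3714, -0.5629)  len=0.2477
  (v2,v5,v0) [-+-] → (1.50516, 0.3714, -0.5629)–(2.26565, 0.3714, -0.123844)  len=0.8781
  (v0,v5,v3) [-++] → (2.26565, 0.3714, -0.123844)–(2.48016, 0.3714, 0)  len=0.2477
  (v6,v9,v7) [+-+] → (-2.2248, 0.3714, 0)–(-1.63527, 0.3714, 0.420699)  len=0.7242
  (v7,v9,v10) [+--] → (-1.63527, 0.3714, 0.420699)–(-1.436, 0.3714, 0.5629)  len=0.2448
  (v7,v10,v8) [+-+] → (-1.436, 0.3714, 0.5629)–(-1.436, 0.3714, -0.200384)  len=0.7633
  (v8,v10,v11) [+--] → (-1.436, 0.3714, -0.200384)–(-1.436, 0.3714, -0.5629)  len=0.3625
  (v8,v11,v6) [+-+] → (-1.436, 0.3714, -0.5629)–(-1.85556, 0.3714, -0.263492)  len=0.5154
  (v6,v11,v9) [+--] → (-1.85556, 0.3714, -0.263492)–(-2.2248, 0.3714, 0)  len=0.4536

Chained into 2 loop(s):
  loop 1: 6 segments, perimeter = 3.3775
  loop 2: 6 segments, perimeter = 3.0639
Total perimeter = 6.441


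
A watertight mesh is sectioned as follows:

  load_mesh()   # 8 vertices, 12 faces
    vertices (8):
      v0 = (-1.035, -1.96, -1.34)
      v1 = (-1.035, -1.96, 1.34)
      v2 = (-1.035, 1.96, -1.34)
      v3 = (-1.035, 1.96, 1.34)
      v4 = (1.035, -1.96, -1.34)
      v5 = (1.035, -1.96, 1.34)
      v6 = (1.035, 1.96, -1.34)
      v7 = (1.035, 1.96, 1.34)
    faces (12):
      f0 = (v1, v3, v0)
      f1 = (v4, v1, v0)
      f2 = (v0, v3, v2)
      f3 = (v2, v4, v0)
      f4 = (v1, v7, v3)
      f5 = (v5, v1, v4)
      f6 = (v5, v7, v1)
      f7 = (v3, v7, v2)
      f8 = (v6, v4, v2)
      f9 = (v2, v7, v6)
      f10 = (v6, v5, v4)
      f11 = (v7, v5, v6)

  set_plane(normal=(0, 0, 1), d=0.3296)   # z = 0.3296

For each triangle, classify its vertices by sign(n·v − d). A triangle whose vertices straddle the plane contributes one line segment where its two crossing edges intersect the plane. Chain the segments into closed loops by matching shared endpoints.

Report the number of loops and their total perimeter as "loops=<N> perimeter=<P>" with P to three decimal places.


Straddling triangles (8 of 12):
  (v1,v3,v0) [++-] → (-1.035, 0.482101, 0.3296)–(-1.035, -1.96, 0.3296)  len=2.4421
  (v4,v1,v0) [-+-] → (-0.254579, -1.96, 0.3296)–(-1.035, -1.96, 0.3296)  len=0.7804
  (v0,v3,v2) [-+-] → (-1.035, 0.482101, 0.3296)–(-1.035, 1.96, 0.3296)  len=1.4779
  (v5,v1,v4) [++-] → (-0.254579, -1.96, 0.3296)–(1.035, -1.96, 0.3296)  len=1.2896
  (v3,v7,v2) [++-] → (0.254579, 1.96, 0.3296)–(-1.035, 1.96, 0.3296)  len=1.2896
  (v2,v7,v6) [-+-] → (0.254579, 1.96, 0.3296)–(1.035, 1.96, 0.3296)  len=0.7804
  (v6,v5,v4) [-+-] → (1.035, -0.482101, 0.3296)–(1.035, -1.96, 0.3296)  len=1.4779
  (v7,v5,v6) [++-] → (1.035, -0.482101, 0.3296)–(1.035, 1.96, 0.3296)  len=2.4421

Chained into 1 loop(s):
  loop 1: 8 segments, perimeter = 11.9800
Total perimeter = 11.980

loops=1 perimeter=11.980


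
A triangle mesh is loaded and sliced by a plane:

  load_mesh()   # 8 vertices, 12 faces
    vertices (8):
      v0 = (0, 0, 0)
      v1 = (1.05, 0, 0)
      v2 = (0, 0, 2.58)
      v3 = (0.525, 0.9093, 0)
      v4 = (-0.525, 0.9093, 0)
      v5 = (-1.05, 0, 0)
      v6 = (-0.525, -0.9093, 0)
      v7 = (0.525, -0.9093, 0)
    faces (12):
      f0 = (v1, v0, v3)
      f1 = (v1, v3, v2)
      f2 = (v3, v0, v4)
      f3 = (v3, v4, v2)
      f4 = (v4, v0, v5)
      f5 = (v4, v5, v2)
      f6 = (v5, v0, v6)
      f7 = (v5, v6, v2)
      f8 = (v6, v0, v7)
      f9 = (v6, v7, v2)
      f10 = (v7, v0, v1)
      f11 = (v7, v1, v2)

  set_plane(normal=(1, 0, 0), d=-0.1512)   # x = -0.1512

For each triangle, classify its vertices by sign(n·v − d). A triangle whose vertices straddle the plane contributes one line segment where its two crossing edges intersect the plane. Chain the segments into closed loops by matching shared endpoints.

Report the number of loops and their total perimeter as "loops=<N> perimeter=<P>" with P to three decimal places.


Straddling triangles (8 of 12):
  (v3,v0,v4) [++-] → (-0.1512, 0.261878, 0)–(-0.1512, 0.9093, 0)  len=0.6474
  (v3,v4,v2) [+-+] → (-0.1512, 0.9093, 0)–(-0.1512, 0.261878, 1.83696)  len=1.9477
  (v4,v0,v5) [-+-] → (-0.1512, 0.261878, 0)–(-0.1512, 0, 0)  len=0.2619
  (v4,v5,v2) [--+] → (-0.1512, 0, 2.20848)–(-0.1512, 0.261878, 1.83696)  len=0.4545
  (v5,v0,v6) [-+-] → (-0.1512, 0, 0)–(-0.1512, -0.261878, 0)  len=0.2619
  (v5,v6,v2) [--+] → (-0.1512, -0.261878, 1.83696)–(-0.1512, 0, 2.20848)  len=0.4545
  (v6,v0,v7) [-++] → (-0.1512, -0.261878, 0)–(-0.1512, -0.9093, 0)  len=0.6474
  (v6,v7,v2) [-++] → (-0.1512, -0.9093, 0)–(-0.1512, -0.261878, 1.83696)  len=1.9477

Chained into 1 loop(s):
  loop 1: 8 segments, perimeter = 6.6231
Total perimeter = 6.623

loops=1 perimeter=6.623


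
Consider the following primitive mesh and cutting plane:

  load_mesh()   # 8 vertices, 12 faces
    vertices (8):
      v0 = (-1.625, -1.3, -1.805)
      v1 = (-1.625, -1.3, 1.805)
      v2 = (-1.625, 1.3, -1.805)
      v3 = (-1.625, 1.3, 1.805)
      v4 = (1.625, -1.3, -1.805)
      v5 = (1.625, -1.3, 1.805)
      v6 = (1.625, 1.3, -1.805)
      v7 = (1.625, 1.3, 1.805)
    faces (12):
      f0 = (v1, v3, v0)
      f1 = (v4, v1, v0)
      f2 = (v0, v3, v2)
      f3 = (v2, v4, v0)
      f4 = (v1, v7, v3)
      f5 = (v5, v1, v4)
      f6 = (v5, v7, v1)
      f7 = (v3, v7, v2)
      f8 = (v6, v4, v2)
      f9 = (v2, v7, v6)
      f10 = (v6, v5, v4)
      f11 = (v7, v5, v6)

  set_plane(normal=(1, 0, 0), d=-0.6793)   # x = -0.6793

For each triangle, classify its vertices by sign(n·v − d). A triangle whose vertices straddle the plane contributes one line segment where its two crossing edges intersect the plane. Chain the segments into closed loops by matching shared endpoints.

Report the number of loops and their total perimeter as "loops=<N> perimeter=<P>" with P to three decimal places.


Straddling triangles (8 of 12):
  (v4,v1,v0) [+--] → (-0.6793, -1.3, 0.754546)–(-0.6793, -1.3, -1.805)  len=2.5595
  (v2,v4,v0) [-+-] → (-0.6793, 0.54344, -1.805)–(-0.6793, -1.3, -1.805)  len=1.8434
  (v1,v7,v3) [-+-] → (-0.6793, -0.54344, 1.805)–(-0.6793, 1.3, 1.805)  len=1.8434
  (v5,v1,v4) [+-+] → (-0.6793, -1.3, 1.805)–(-0.6793, -1.3, 0.754546)  len=1.0505
  (v5,v7,v1) [++-] → (-0.6793, -0.54344, 1.805)–(-0.6793, -1.3, 1.805)  len=0.7566
  (v3,v7,v2) [-+-] → (-0.6793, 1.3, 1.805)–(-0.6793, 1.3, -0.754546)  len=2.5595
  (v6,v4,v2) [++-] → (-0.6793, 0.54344, -1.805)–(-0.6793, 1.3, -1.805)  len=0.7566
  (v2,v7,v6) [-++] → (-0.6793, 1.3, -0.754546)–(-0.6793, 1.3, -1.805)  len=1.0505

Chained into 1 loop(s):
  loop 1: 8 segments, perimeter = 12.4200
Total perimeter = 12.420

loops=1 perimeter=12.420


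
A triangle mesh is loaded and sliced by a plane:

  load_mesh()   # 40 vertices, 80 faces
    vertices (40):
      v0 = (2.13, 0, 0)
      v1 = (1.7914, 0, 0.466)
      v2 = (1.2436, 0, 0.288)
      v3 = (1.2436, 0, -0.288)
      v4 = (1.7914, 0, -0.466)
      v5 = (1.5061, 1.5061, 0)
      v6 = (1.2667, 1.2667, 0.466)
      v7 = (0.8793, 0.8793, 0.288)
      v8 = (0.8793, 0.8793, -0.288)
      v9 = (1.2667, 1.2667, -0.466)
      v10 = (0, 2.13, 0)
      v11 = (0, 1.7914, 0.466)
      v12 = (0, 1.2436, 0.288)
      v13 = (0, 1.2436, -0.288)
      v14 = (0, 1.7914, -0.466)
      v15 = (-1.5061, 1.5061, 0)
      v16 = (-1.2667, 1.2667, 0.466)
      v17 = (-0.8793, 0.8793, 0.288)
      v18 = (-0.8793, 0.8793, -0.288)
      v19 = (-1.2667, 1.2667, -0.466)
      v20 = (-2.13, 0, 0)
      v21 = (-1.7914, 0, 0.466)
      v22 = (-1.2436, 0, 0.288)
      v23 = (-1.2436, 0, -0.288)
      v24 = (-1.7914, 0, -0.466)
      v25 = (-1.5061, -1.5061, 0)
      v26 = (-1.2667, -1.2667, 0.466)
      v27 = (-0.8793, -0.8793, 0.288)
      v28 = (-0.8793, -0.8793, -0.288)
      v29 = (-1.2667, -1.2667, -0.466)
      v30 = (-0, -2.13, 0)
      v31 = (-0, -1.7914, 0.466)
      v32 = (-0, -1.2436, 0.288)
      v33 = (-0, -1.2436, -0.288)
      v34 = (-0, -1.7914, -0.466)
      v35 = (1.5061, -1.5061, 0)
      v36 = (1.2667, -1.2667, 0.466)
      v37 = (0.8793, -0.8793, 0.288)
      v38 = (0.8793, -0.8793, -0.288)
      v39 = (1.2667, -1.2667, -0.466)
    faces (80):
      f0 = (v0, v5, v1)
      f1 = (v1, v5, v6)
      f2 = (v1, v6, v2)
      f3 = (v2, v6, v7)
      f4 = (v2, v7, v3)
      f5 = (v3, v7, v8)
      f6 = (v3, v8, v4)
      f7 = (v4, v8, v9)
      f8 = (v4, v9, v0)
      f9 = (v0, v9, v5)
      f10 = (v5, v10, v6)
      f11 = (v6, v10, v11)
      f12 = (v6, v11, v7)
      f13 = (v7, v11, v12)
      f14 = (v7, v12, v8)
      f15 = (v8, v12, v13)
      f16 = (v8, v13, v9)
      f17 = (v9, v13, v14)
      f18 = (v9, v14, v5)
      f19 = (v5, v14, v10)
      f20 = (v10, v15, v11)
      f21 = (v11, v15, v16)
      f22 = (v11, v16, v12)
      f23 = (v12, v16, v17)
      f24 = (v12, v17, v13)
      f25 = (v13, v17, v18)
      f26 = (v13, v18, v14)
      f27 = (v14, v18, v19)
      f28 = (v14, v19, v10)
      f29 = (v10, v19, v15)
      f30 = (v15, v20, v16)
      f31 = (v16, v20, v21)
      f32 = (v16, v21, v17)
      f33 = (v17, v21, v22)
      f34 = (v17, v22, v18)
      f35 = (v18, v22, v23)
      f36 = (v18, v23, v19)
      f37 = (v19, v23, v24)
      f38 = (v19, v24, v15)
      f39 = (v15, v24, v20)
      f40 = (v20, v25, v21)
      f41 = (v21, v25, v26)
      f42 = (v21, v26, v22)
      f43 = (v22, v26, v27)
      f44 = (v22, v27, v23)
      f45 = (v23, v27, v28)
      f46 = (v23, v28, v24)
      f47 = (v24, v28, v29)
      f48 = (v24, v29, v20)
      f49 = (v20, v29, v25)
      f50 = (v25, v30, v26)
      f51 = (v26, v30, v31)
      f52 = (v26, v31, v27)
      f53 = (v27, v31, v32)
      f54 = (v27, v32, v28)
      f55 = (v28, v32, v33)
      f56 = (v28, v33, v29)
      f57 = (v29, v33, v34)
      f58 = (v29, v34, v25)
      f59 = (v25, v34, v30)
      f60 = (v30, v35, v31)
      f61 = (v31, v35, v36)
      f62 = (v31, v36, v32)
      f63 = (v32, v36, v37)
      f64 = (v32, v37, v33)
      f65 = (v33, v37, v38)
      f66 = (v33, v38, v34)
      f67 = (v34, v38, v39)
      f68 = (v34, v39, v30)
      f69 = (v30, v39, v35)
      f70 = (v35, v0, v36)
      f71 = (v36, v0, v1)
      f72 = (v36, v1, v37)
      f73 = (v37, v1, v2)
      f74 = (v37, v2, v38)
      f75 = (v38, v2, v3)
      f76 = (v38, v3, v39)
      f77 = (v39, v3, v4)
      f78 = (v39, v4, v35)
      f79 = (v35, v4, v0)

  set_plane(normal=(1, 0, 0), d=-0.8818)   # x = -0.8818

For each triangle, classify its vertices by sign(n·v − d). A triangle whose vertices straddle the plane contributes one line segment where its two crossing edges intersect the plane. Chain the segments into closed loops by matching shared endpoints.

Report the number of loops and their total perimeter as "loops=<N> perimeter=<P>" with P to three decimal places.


Straddling triangles (24 of 80):
  (v10,v15,v11) [+-+] → (-0.8818, 1.76472, 0)–(-0.8818, 1.62436, 0.193164)  len=0.2388
  (v11,v15,v16) [+--] → (-0.8818, 1.62436, 0.193164)–(-0.8818, 1.42614, 0.466)  len=0.3372
  (v11,v16,v12) [+-+] → (-0.8818, 1.42614, 0.466)–(-0.8818, 1.25968, 0.411913)  len=0.1750
  (v12,v16,v17) [+-+] → (-0.8818, 1.25968, 0.411913)–(-0.8818, 0.8818, 0.289149)  len=0.3973
  (v14,v18,v19) [++-] → (-0.8818, 0.8818, -0.289149)–(-0.8818, 1.42614, -0.466)  len=0.5723
  (v14,v19,v10) [+-+] → (-0.8818, 1.42614, -0.466)–(-0.8818, 1.52902, -0.324401)  len=0.1750
  (v10,v19,v15) [+--] → (-0.8818, 1.52902, -0.324401)–(-0.8818, 1.76472, 0)  len=0.4010
  (v16,v21,v17) [--+] → (-0.8818, 0.87689, 0.288488)–(-0.8818, 0.8818, 0.289149)  len=0.0050
  (v17,v21,v22) [+--] → (-0.8818, 0.87689, 0.288488)–(-0.8818, 0.873266, 0.288)  len=0.0037
  (v17,v22,v18) [+-+] → (-0.8818, 0.873266, 0.288)–(-0.8818, 0.873266, -0.284047)  len=0.5720
  (v18,v22,v23) [+--] → (-0.8818, 0.873266, -0.284047)–(-0.8818, 0.873266, -0.288)  len=0.0040
  (v18,v23,v19) [+--] → (-0.8818, 0.873266, -0.288)–(-0.8818, 0.8818, -0.289149)  len=0.0086
  (v22,v26,v27) [--+] → (-0.8818, -0.8818, 0.289149)–(-0.8818, -0.873266, 0.288)  len=0.0086
  (v22,v27,v23) [-+-] → (-0.8818, -0.873266, 0.288)–(-0.8818, -0.873266, 0.284047)  len=0.0040
  (v23,v27,v28) [-++] → (-0.8818, -0.873266, 0.284047)–(-0.8818, -0.873266, -0.288)  len=0.5720
  (v23,v28,v24) [-+-] → (-0.8818, -0.873266, -0.288)–(-0.8818, -0.87689, -0.288488)  len=0.0037
  (v24,v28,v29) [-+-] → (-0.8818, -0.87689, -0.288488)–(-0.8818, -0.8818, -0.289149)  len=0.0050
  (v25,v30,v26) [-+-] → (-0.8818, -1.76472, 0)–(-0.8818, -1.52902, 0.324401)  len=0.4010
  (v26,v30,v31) [-++] → (-0.8818, -1.52902, 0.324401)–(-0.8818, -1.42614, 0.466)  len=0.1750
  (v26,v31,v27) [-++] → (-0.8818, -1.42614, 0.466)–(-0.8818, -0.8818, 0.289149)  len=0.5723
  (v28,v33,v29) [++-] → (-0.8818, -1.25968, -0.411913)–(-0.8818, -0.8818, -0.289149)  len=0.3973
  (v29,v33,v34) [-++] → (-0.8818, -1.25968, -0.411913)–(-0.8818, -1.42614, -0.466)  len=0.1750
  (v29,v34,v25) [-+-] → (-0.8818, -1.42614, -0.466)–(-0.8818, -1.62436, -0.193164)  len=0.3372
  (v25,v34,v30) [-++] → (-0.8818, -1.62436, -0.193164)–(-0.8818, -1.76472, 0)  len=0.2388

Chained into 2 loop(s):
  loop 1: 12 segments, perimeter = 2.8899
  loop 2: 12 segments, perimeter = 2.8899
Total perimeter = 5.780

loops=2 perimeter=5.780


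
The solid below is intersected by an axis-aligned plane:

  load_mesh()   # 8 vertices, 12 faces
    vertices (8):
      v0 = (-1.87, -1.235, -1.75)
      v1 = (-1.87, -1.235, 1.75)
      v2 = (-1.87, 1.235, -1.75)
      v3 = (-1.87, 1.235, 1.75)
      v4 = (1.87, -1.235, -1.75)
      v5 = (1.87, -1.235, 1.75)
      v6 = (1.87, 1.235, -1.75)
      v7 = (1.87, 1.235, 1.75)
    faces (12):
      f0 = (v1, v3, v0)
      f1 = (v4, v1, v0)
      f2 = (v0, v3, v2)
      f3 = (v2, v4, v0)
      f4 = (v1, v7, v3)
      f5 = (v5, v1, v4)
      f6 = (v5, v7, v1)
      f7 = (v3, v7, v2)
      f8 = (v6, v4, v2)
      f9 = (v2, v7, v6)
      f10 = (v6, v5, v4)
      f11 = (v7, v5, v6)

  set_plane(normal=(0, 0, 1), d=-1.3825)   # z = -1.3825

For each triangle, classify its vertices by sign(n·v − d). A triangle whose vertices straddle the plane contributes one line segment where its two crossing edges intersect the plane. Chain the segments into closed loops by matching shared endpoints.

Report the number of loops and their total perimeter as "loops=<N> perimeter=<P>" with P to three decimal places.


loops=1 perimeter=12.420

Straddling triangles (8 of 12):
  (v1,v3,v0) [++-] → (-1.87, -0.97565, -1.3825)–(-1.87, -1.235, -1.3825)  len=0.2593
  (v4,v1,v0) [-+-] → (1.4773, -1.235, -1.3825)–(-1.87, -1.235, -1.3825)  len=3.3473
  (v0,v3,v2) [-+-] → (-1.87, -0.97565, -1.3825)–(-1.87, 1.235, -1.3825)  len=2.2107
  (v5,v1,v4) [++-] → (1.4773, -1.235, -1.3825)–(1.87, -1.235, -1.3825)  len=0.3927
  (v3,v7,v2) [++-] → (-1.4773, 1.235, -1.3825)–(-1.87, 1.235, -1.3825)  len=0.3927
  (v2,v7,v6) [-+-] → (-1.4773, 1.235, -1.3825)–(1.87, 1.235, -1.3825)  len=3.3473
  (v6,v5,v4) [-+-] → (1.87, 0.97565, -1.3825)–(1.87, -1.235, -1.3825)  len=2.2107
  (v7,v5,v6) [++-] → (1.87, 0.97565, -1.3825)–(1.87, 1.235, -1.3825)  len=0.2593

Chained into 1 loop(s):
  loop 1: 8 segments, perimeter = 12.4200
Total perimeter = 12.420


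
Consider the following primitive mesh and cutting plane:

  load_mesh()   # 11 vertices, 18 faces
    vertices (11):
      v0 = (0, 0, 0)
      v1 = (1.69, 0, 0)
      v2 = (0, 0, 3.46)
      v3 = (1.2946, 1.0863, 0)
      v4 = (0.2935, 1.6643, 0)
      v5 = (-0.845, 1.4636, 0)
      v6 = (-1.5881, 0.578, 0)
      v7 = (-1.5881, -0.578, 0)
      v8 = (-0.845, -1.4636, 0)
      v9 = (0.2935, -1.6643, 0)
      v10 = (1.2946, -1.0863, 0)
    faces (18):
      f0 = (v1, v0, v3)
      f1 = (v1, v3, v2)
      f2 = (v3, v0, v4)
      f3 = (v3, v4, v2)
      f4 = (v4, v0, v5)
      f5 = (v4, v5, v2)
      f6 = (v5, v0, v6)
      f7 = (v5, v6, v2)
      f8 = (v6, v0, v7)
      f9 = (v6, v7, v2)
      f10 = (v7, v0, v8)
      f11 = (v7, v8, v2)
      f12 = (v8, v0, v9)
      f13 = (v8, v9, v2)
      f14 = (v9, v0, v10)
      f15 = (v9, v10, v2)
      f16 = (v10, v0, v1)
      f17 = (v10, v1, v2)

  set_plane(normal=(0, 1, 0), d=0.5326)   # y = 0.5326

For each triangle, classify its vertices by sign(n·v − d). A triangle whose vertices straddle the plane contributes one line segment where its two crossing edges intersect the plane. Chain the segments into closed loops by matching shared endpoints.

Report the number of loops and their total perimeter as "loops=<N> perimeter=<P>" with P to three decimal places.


Straddling triangles (10 of 18):
  (v1,v0,v3) [--+] → (0.634727, 0.5326, 0)–(1.49614, 0.5326, 0)  len=0.8614
  (v1,v3,v2) [-+-] → (1.49614, 0.5326, 0)–(0.634727, 0.5326, 1.7636)  len=1.9627
  (v3,v0,v4) [+-+] → (0.634727, 0.5326, 0)–(0.0939242, 0.5326, 0)  len=0.5408
  (v3,v4,v2) [++-] → (0.0939242, 0.5326, 2.35275)–(0.634727, 0.5326, 1.7636)  len=0.7997
  (v4,v0,v5) [+-+] → (0.0939242, 0.5326, 0)–(-0.307493, 0.5326, 0)  len=0.4014
  (v4,v5,v2) [++-] → (-0.307493, 0.5326, 2.20092)–(0.0939242, 0.5326, 2.35275)  len=0.4292
  (v5,v0,v6) [+-+] → (-0.307493, 0.5326, 0)–(-1.46336, 0.5326, 0)  len=1.1559
  (v5,v6,v2) [++-] → (-1.46336, 0.5326, 0.271772)–(-0.307493, 0.5326, 2.20092)  len=2.2489
  (v6,v0,v7) [+--] → (-1.46336, 0.5326, 0)–(-1.5881, 0.5326, 0)  len=0.1247
  (v6,v7,v2) [+--] → (-1.5881, 0.5326, 0)–(-1.46336, 0.5326, 0.271772)  len=0.2990

Chained into 1 loop(s):
  loop 1: 10 segments, perimeter = 8.8238
Total perimeter = 8.824

loops=1 perimeter=8.824


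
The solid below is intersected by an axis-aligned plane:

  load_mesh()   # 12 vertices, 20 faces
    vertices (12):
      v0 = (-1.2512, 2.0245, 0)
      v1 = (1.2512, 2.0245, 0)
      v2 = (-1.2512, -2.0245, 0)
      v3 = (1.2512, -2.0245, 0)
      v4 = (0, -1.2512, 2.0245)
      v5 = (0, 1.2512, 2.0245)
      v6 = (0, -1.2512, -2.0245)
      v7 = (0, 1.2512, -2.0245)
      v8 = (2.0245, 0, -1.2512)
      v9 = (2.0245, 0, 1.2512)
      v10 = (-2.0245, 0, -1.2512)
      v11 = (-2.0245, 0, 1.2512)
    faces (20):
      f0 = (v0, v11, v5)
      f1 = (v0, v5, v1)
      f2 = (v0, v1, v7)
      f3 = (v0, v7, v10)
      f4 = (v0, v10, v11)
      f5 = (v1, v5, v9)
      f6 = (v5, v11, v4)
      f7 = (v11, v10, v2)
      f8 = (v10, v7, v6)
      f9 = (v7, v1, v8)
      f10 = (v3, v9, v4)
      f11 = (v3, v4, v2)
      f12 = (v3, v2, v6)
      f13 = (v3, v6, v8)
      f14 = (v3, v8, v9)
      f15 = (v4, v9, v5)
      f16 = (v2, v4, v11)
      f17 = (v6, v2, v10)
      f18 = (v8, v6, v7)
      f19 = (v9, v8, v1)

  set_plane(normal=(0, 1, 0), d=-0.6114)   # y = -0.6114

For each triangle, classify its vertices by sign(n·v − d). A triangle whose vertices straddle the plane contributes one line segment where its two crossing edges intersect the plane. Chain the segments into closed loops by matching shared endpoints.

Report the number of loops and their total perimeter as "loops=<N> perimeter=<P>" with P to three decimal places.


Straddling triangles (10 of 20):
  (v5,v11,v4) [++-] → (-1.03523, -0.6114, 1.62907)–(0, -0.6114, 2.0245)  len=1.1082
  (v11,v10,v2) [++-] → (-1.79096, -0.6114, -0.873337)–(-1.79096, -0.6114, 0.873337)  len=1.7467
  (v10,v7,v6) [++-] → (0, -0.6114, -2.0245)–(-1.03523, -0.6114, -1.62907)  len=1.1082
  (v3,v9,v4) [-+-] → (1.79096, -0.6114, 0.873337)–(1.03523, -0.6114, 1.62907)  len=1.0688
  (v3,v6,v8) [--+] → (1.03523, -0.6114, -1.62907)–(1.79096, -0.6114, -0.873337)  len=1.0688
  (v3,v8,v9) [-++] → (1.79096, -0.6114, -0.873337)–(1.79096, -0.6114, 0.873337)  len=1.7467
  (v4,v9,v5) [-++] → (1.03523, -0.6114, 1.62907)–(0, -0.6114, 2.0245)  len=1.1082
  (v2,v4,v11) [--+] → (-1.03523, -0.6114, 1.62907)–(-1.79096, -0.6114, 0.873337)  len=1.0688
  (v6,v2,v10) [--+] → (-1.79096, -0.6114, -0.873337)–(-1.03523, -0.6114, -1.62907)  len=1.0688
  (v8,v6,v7) [+-+] → (1.03523, -0.6114, -1.62907)–(0, -0.6114, -2.0245)  len=1.1082

Chained into 1 loop(s):
  loop 1: 10 segments, perimeter = 12.2011
Total perimeter = 12.201

loops=1 perimeter=12.201


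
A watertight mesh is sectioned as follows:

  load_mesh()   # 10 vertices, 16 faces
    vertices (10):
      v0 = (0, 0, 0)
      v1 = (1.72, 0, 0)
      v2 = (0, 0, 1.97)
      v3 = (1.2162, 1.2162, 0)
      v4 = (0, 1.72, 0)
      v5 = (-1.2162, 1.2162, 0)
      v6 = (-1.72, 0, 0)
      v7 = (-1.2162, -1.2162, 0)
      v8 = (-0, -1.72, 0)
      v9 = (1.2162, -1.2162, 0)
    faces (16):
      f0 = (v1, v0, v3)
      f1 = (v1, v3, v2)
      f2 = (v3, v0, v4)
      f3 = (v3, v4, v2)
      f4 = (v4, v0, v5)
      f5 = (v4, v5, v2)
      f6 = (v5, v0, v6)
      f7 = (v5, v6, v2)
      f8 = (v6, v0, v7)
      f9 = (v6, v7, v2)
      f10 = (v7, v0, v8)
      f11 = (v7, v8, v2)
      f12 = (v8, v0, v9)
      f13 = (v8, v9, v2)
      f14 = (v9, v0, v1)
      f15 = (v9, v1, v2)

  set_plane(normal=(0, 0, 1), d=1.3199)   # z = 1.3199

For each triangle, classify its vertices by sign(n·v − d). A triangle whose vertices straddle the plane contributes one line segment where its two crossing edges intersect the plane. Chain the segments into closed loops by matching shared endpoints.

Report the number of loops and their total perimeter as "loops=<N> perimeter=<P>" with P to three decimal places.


loops=1 perimeter=3.475

Straddling triangles (8 of 16):
  (v1,v3,v2) [--+] → (0.401346, 0.401346, 1.3199)–(0.5676, 0, 1.3199)  len=0.4344
  (v3,v4,v2) [--+] → (0, 0.5676, 1.3199)–(0.401346, 0.401346, 1.3199)  len=0.4344
  (v4,v5,v2) [--+] → (-0.401346, 0.401346, 1.3199)–(0, 0.5676, 1.3199)  len=0.4344
  (v5,v6,v2) [--+] → (-0.5676, 0, 1.3199)–(-0.401346, 0.401346, 1.3199)  len=0.4344
  (v6,v7,v2) [--+] → (-0.401346, -0.401346, 1.3199)–(-0.5676, 0, 1.3199)  len=0.4344
  (v7,v8,v2) [--+] → (0, -0.5676, 1.3199)–(-0.401346, -0.401346, 1.3199)  len=0.4344
  (v8,v9,v2) [--+] → (0.401346, -0.401346, 1.3199)–(0, -0.5676, 1.3199)  len=0.4344
  (v9,v1,v2) [--+] → (0.5676, 0, 1.3199)–(0.401346, -0.401346, 1.3199)  len=0.4344

Chained into 1 loop(s):
  loop 1: 8 segments, perimeter = 3.4753
Total perimeter = 3.475


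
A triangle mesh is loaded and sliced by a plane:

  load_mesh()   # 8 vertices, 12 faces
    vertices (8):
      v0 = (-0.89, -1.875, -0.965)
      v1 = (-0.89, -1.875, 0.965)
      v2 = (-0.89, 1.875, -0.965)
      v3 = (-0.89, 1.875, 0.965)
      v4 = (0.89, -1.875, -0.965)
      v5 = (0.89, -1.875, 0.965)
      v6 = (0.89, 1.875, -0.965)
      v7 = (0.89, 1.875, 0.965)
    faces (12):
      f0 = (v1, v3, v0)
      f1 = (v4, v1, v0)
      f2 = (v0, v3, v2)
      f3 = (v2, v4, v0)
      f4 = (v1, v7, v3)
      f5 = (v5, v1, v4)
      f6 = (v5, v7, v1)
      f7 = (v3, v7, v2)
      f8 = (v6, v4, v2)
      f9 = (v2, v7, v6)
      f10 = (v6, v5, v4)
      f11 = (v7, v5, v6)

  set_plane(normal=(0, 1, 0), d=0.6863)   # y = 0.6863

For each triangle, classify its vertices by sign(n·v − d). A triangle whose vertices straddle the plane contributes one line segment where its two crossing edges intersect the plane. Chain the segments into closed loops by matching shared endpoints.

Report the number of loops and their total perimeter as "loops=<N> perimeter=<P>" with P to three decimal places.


loops=1 perimeter=7.420

Straddling triangles (8 of 12):
  (v1,v3,v0) [-+-] → (-0.89, 0.6863, 0.965)–(-0.89, 0.6863, 0.353216)  len=0.6118
  (v0,v3,v2) [-++] → (-0.89, 0.6863, 0.353216)–(-0.89, 0.6863, -0.965)  len=1.3182
  (v2,v4,v0) [+--] → (-0.325764, 0.6863, -0.965)–(-0.89, 0.6863, -0.965)  len=0.5642
  (v1,v7,v3) [-++] → (0.325764, 0.6863, 0.965)–(-0.89, 0.6863, 0.965)  len=1.2158
  (v5,v7,v1) [-+-] → (0.89, 0.6863, 0.965)–(0.325764, 0.6863, 0.965)  len=0.5642
  (v6,v4,v2) [+-+] → (0.89, 0.6863, -0.965)–(-0.325764, 0.6863, -0.965)  len=1.2158
  (v6,v5,v4) [+--] → (0.89, 0.6863, -0.353216)–(0.89, 0.6863, -0.965)  len=0.6118
  (v7,v5,v6) [+-+] → (0.89, 0.6863, 0.965)–(0.89, 0.6863, -0.353216)  len=1.3182

Chained into 1 loop(s):
  loop 1: 8 segments, perimeter = 7.4200
Total perimeter = 7.420


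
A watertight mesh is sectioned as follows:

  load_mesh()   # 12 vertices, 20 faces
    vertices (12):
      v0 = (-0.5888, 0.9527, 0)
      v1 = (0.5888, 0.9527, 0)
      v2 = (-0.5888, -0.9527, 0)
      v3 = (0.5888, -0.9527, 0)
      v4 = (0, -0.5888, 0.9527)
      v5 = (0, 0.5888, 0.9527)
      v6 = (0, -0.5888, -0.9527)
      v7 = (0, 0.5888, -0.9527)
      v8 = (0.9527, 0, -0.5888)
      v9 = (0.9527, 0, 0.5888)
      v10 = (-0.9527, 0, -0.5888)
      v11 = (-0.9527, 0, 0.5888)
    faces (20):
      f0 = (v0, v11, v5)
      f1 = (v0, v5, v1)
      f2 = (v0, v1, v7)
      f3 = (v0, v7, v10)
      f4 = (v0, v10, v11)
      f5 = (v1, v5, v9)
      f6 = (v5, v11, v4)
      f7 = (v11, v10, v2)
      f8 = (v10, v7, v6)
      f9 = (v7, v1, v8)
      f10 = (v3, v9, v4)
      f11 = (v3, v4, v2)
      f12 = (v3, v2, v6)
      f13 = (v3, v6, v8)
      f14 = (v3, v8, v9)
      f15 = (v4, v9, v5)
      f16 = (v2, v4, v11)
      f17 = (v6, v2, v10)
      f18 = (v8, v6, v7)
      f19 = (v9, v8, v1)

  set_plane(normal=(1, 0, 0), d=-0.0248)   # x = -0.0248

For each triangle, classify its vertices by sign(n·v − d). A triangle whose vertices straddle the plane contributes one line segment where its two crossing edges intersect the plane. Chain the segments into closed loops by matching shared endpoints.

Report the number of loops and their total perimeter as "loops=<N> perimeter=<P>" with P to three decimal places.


Straddling triangles (10 of 20):
  (v0,v11,v5) [--+] → (-0.0248, 0.573473, 0.943227)–(-0.0248, 0.604127, 0.912573)  len=0.0434
  (v0,v5,v1) [-++] → (-0.0248, 0.604127, 0.912573)–(-0.0248, 0.9527, 0)  len=0.9769
  (v0,v1,v7) [-++] → (-0.0248, 0.9527, 0)–(-0.0248, 0.604127, -0.912573)  len=0.9769
  (v0,v7,v10) [-+-] → (-0.0248, 0.604127, -0.912573)–(-0.0248, 0.573473, -0.943227)  len=0.0434
  (v5,v11,v4) [+-+] → (-0.0248, 0.573473, 0.943227)–(-0.0248, -0.573473, 0.943227)  len=1.1469
  (v10,v7,v6) [-++] → (-0.0248, 0.573473, -0.943227)–(-0.0248, -0.573473, -0.943227)  len=1.1469
  (v3,v4,v2) [++-] → (-0.0248, -0.604127, 0.912573)–(-0.0248, -0.9527, 0)  len=0.9769
  (v3,v2,v6) [+-+] → (-0.0248, -0.9527, 0)–(-0.0248, -0.604127, -0.912573)  len=0.9769
  (v2,v4,v11) [-+-] → (-0.0248, -0.604127, 0.912573)–(-0.0248, -0.573473, 0.943227)  len=0.0434
  (v6,v2,v10) [+--] → (-0.0248, -0.604127, -0.912573)–(-0.0248, -0.573473, -0.943227)  len=0.0434

Chained into 1 loop(s):
  loop 1: 10 segments, perimeter = 6.3748
Total perimeter = 6.375

loops=1 perimeter=6.375


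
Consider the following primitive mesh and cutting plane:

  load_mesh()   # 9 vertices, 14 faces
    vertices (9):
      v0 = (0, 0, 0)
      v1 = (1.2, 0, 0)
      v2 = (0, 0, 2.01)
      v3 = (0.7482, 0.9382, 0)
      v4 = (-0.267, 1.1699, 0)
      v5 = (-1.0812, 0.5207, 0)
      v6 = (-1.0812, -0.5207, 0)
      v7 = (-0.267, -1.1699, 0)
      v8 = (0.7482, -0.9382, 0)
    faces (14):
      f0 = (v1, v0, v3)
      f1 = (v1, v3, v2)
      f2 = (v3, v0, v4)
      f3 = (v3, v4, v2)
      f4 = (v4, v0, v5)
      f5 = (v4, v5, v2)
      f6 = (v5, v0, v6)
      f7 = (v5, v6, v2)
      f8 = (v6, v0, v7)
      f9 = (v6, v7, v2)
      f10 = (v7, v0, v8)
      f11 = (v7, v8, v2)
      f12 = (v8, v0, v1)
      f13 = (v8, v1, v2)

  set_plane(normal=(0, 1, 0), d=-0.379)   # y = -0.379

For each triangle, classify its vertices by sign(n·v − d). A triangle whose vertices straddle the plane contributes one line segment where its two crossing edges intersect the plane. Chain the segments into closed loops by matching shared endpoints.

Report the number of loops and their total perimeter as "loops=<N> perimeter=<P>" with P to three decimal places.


loops=1 perimeter=5.608

Straddling triangles (8 of 14):
  (v5,v0,v6) [++-] → (-0.786969, -0.379, 0)–(-1.0812, -0.379, 0)  len=0.2942
  (v5,v6,v2) [+-+] → (-1.0812, -0.379, 0)–(-0.786969, -0.379, 0.546989)  len=0.6211
  (v6,v0,v7) [-+-] → (-0.786969, -0.379, 0)–(-0.0864971, -0.379, 0)  len=0.7005
  (v6,v7,v2) [--+] → (-0.0864971, -0.379, 1.35884)–(-0.786969, -0.379, 0.546989)  len=1.0723
  (v7,v0,v8) [-+-] → (-0.0864971, -0.379, 0)–(0.302247, -0.379, 0)  len=0.3887
  (v7,v8,v2) [--+] → (0.302247, -0.379, 1.19803)–(-0.0864971, -0.379, 1.35884)  len=0.4207
  (v8,v0,v1) [-++] → (0.302247, -0.379, 0)–(1.01749, -0.379, 0)  len=0.7152
  (v8,v1,v2) [-++] → (1.01749, -0.379, 0)–(0.302247, -0.379, 1.19803)  len=1.3953

Chained into 1 loop(s):
  loop 1: 8 segments, perimeter = 5.6080
Total perimeter = 5.608


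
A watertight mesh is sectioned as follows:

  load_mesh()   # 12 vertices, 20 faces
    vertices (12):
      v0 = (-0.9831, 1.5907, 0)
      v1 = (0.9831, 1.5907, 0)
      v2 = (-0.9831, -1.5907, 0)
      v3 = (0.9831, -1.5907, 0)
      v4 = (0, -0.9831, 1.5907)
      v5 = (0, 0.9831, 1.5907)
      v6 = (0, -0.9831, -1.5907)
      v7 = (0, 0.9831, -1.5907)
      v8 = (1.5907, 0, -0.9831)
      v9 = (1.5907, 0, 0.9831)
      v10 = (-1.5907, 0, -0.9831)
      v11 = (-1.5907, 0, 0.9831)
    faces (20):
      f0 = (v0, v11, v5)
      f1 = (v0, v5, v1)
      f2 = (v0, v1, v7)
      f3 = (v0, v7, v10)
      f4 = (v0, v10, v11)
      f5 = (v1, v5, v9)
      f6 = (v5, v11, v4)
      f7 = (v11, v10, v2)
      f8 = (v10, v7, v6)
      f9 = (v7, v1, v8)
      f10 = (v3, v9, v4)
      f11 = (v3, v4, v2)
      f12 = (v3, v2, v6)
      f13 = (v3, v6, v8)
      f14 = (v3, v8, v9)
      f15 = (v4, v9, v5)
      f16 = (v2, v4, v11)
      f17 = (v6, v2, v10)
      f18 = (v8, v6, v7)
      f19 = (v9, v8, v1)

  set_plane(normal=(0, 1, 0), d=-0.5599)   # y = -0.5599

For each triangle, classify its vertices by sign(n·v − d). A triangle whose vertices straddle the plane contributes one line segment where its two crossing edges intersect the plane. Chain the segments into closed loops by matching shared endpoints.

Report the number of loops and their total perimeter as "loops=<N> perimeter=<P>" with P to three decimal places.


loops=1 perimeter=9.395

Straddling triangles (10 of 20):
  (v5,v11,v4) [++-] → (-0.684757, -0.5599, 1.32914)–(0, -0.5599, 1.5907)  len=0.7330
  (v11,v10,v2) [++-] → (-1.37683, -0.5599, -0.637065)–(-1.37683, -0.5599, 0.637065)  len=1.2741
  (v10,v7,v6) [++-] → (0, -0.5599, -1.5907)–(-0.684757, -0.5599, -1.32914)  len=0.7330
  (v3,v9,v4) [-+-] → (1.37683, -0.5599, 0.637065)–(0.684757, -0.5599, 1.32914)  len=0.9787
  (v3,v6,v8) [--+] → (0.684757, -0.5599, -1.32914)–(1.37683, -0.5599, -0.637065)  len=0.9787
  (v3,v8,v9) [-++] → (1.37683, -0.5599, -0.637065)–(1.37683, -0.5599, 0.637065)  len=1.2741
  (v4,v9,v5) [-++] → (0.684757, -0.5599, 1.32914)–(0, -0.5599, 1.5907)  len=0.7330
  (v2,v4,v11) [--+] → (-0.684757, -0.5599, 1.32914)–(-1.37683, -0.5599, 0.637065)  len=0.9787
  (v6,v2,v10) [--+] → (-1.37683, -0.5599, -0.637065)–(-0.684757, -0.5599, -1.32914)  len=0.9787
  (v8,v6,v7) [+-+] → (0.684757, -0.5599, -1.32914)–(0, -0.5599, -1.5907)  len=0.7330

Chained into 1 loop(s):
  loop 1: 10 segments, perimeter = 9.3953
Total perimeter = 9.395


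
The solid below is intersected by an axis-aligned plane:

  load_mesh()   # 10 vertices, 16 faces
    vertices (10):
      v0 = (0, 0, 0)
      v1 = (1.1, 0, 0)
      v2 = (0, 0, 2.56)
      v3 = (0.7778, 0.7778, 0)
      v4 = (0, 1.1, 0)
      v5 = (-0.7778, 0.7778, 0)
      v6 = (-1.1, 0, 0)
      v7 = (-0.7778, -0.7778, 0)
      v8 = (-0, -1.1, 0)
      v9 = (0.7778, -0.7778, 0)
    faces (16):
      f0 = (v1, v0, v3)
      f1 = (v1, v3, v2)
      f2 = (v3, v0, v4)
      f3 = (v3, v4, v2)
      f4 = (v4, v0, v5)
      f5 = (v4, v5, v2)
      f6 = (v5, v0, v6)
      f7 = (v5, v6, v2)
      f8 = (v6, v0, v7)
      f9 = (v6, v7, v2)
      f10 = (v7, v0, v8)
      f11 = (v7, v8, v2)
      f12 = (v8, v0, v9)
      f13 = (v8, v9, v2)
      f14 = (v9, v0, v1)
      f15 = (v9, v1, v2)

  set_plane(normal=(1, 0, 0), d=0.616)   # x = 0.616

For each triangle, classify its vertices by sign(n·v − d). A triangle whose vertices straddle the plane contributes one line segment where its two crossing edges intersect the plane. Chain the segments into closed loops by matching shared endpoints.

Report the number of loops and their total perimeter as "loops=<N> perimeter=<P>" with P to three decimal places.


loops=1 perimeter=4.560

Straddling triangles (8 of 16):
  (v1,v0,v3) [+-+] → (0.616, 0, 0)–(0.616, 0.616, 0)  len=0.6160
  (v1,v3,v2) [++-] → (0.616, 0.616, 0.532538)–(0.616, 0, 1.1264)  len=0.8556
  (v3,v0,v4) [+--] → (0.616, 0.616, 0)–(0.616, 0.844825, 0)  len=0.2288
  (v3,v4,v2) [+--] → (0.616, 0.844825, 0)–(0.616, 0.616, 0.532538)  len=0.5796
  (v8,v0,v9) [--+] → (0.616, -0.616, 0)–(0.616, -0.844825, 0)  len=0.2288
  (v8,v9,v2) [-+-] → (0.616, -0.844825, 0)–(0.616, -0.616, 0.532538)  len=0.5796
  (v9,v0,v1) [+-+] → (0.616, -0.616, 0)–(0.616, 0, 0)  len=0.6160
  (v9,v1,v2) [++-] → (0.616, 0, 1.1264)–(0.616, -0.616, 0.532538)  len=0.8556

Chained into 1 loop(s):
  loop 1: 8 segments, perimeter = 4.5602
Total perimeter = 4.560


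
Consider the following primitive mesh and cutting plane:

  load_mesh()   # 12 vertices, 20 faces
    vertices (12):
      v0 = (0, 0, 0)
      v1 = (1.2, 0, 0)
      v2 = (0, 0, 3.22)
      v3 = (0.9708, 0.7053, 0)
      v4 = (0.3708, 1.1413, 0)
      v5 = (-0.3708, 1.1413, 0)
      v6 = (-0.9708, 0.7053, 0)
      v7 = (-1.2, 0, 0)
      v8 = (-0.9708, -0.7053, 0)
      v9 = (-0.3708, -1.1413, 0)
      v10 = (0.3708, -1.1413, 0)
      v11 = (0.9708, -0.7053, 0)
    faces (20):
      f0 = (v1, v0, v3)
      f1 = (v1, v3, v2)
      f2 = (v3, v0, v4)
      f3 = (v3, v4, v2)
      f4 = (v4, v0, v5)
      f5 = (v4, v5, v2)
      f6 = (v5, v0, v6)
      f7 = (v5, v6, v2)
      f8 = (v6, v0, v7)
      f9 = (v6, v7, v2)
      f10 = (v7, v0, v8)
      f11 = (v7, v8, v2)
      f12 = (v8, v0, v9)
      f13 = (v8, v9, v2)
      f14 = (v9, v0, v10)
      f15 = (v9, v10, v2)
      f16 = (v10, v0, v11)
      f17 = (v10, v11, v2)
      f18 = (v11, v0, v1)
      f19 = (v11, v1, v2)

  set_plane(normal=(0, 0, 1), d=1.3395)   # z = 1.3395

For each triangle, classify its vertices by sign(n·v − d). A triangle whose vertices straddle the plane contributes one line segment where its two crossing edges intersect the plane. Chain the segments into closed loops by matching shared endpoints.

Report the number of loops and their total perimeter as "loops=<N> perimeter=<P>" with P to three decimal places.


loops=1 perimeter=4.331

Straddling triangles (10 of 20):
  (v1,v3,v2) [--+] → (0.566953, 0.4119, 1.3395)–(0.700807, 0, 1.3395)  len=0.4331
  (v3,v4,v2) [--+] → (0.21655, 0.666526, 1.3395)–(0.566953, 0.4119, 1.3395)  len=0.4331
  (v4,v5,v2) [--+] → (-0.21655, 0.666526, 1.3395)–(0.21655, 0.666526, 1.3395)  len=0.4331
  (v5,v6,v2) [--+] → (-0.566953, 0.4119, 1.3395)–(-0.21655, 0.666526, 1.3395)  len=0.4331
  (v6,v7,v2) [--+] → (-0.700807, 0, 1.3395)–(-0.566953, 0.4119, 1.3395)  len=0.4331
  (v7,v8,v2) [--+] → (-0.566953, -0.4119, 1.3395)–(-0.700807, 0, 1.3395)  len=0.4331
  (v8,v9,v2) [--+] → (-0.21655, -0.666526, 1.3395)–(-0.566953, -0.4119, 1.3395)  len=0.4331
  (v9,v10,v2) [--+] → (0.21655, -0.666526, 1.3395)–(-0.21655, -0.666526, 1.3395)  len=0.4331
  (v10,v11,v2) [--+] → (0.566953, -0.4119, 1.3395)–(0.21655, -0.666526, 1.3395)  len=0.4331
  (v11,v1,v2) [--+] → (0.700807, 0, 1.3395)–(0.566953, -0.4119, 1.3395)  len=0.4331

Chained into 1 loop(s):
  loop 1: 10 segments, perimeter = 4.3312
Total perimeter = 4.331


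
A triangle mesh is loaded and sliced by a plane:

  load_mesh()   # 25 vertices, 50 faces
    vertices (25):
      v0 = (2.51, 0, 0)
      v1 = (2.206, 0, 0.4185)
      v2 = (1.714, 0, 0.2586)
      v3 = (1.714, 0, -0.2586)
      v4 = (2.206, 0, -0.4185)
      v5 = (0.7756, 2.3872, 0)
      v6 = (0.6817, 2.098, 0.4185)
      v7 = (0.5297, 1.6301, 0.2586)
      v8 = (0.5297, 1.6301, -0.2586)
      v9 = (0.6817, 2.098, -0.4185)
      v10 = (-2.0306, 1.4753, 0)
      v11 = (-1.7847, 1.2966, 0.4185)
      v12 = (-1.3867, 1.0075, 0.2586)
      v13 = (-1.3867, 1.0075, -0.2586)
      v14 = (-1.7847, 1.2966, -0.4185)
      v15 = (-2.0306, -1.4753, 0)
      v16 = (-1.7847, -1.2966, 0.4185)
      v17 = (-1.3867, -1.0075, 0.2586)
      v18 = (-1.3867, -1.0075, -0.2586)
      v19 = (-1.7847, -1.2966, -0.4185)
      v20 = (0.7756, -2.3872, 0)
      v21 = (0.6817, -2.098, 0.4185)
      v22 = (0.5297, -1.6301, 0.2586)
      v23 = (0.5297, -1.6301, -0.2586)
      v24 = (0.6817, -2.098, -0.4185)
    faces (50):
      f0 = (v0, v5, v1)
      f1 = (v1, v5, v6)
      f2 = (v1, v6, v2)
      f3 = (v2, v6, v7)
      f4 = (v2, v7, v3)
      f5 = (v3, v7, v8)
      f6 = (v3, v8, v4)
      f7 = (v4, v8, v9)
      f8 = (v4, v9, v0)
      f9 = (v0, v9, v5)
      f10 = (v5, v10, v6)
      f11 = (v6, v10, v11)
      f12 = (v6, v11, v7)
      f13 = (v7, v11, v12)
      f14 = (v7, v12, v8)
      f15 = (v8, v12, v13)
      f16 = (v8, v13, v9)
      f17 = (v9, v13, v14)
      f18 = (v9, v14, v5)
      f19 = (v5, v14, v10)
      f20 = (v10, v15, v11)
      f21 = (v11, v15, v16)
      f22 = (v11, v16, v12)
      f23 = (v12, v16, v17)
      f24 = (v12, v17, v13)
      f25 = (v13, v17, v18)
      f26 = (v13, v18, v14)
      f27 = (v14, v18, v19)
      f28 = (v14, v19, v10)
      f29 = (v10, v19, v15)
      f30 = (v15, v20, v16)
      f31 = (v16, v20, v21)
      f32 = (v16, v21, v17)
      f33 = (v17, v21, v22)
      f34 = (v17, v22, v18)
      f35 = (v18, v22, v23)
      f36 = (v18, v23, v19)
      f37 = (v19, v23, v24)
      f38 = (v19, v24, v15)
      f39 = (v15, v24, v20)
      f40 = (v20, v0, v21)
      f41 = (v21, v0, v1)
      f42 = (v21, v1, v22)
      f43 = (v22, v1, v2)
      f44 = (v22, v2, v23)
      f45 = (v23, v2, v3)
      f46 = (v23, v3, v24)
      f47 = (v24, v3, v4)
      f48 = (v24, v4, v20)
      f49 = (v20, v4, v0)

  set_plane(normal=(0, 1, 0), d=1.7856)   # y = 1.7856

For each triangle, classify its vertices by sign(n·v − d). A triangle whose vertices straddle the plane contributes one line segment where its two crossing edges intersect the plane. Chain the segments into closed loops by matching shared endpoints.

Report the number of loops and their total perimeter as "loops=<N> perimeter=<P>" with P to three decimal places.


loops=1 perimeter=5.257

Straddling triangles (14 of 50):
  (v0,v5,v1) [-+-] → (1.21269, 1.7856, 0)–(1.13608, 1.7856, 0.105466)  len=0.1304
  (v1,v5,v6) [-++] → (1.13608, 1.7856, 0.105466)–(0.908674, 1.7856, 0.4185)  len=0.3869
  (v1,v6,v2) [-+-] → (0.908674, 1.7856, 0.4185)–(0.835413, 1.7856, 0.39469)  len=0.0770
  (v2,v6,v7) [-+-] → (0.835413, 1.7856, 0.39469)–(0.580215, 1.7856, 0.311741)  len=0.2683
  (v4,v8,v9) [--+] → (0.580215, 1.7856, -0.311741)–(0.908674, 1.7856, -0.4185)  len=0.3454
  (v4,v9,v0) [-+-] → (0.908674, 1.7856, -0.4185)–(0.953941, 1.7856, -0.356184)  len=0.0770
  (v0,v9,v5) [-++] → (0.953941, 1.7856, -0.356184)–(1.21269, 1.7856, 0)  len=0.4402
  (v5,v10,v6) [+-+] → (-1.07571, 1.7856, 0)–(-0.679023, 1.7856, 0.208544)  len=0.4482
  (v6,v10,v11) [+--] → (-0.679023, 1.7856, 0.208544)–(-0.279747, 1.7856, 0.4185)  len=0.4511
  (v6,v11,v7) [+--] → (-0.279747, 1.7856, 0.4185)–(0.580215, 1.7856, 0.311741)  len=0.8666
  (v8,v13,v9) [--+] → (0.089157, 1.7856, -0.372693)–(0.580215, 1.7856, -0.311741)  len=0.4948
  (v9,v13,v14) [+--] → (0.089157, 1.7856, -0.372693)–(-0.279747, 1.7856, -0.4185)  len=0.3717
  (v9,v14,v5) [+-+] → (-0.279747, 1.7856, -0.4185)–(-0.63672, 1.7856, -0.230854)  len=0.4033
  (v5,v14,v10) [+--] → (-0.63672, 1.7856, -0.230854)–(-1.07571, 1.7856, 0)  len=0.4960

Chained into 1 loop(s):
  loop 1: 14 segments, perimeter = 5.2570
Total perimeter = 5.257
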